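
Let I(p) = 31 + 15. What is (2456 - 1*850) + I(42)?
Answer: 1652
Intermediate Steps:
I(p) = 46
(2456 - 1*850) + I(42) = (2456 - 1*850) + 46 = (2456 - 850) + 46 = 1606 + 46 = 1652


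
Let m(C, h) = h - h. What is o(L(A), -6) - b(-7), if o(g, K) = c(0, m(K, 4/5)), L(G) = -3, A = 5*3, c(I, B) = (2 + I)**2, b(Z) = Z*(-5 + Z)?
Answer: -80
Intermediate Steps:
m(C, h) = 0
A = 15
o(g, K) = 4 (o(g, K) = (2 + 0)**2 = 2**2 = 4)
o(L(A), -6) - b(-7) = 4 - (-7)*(-5 - 7) = 4 - (-7)*(-12) = 4 - 1*84 = 4 - 84 = -80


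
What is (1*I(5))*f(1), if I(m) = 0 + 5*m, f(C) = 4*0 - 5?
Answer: -125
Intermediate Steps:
f(C) = -5 (f(C) = 0 - 5 = -5)
I(m) = 5*m
(1*I(5))*f(1) = (1*(5*5))*(-5) = (1*25)*(-5) = 25*(-5) = -125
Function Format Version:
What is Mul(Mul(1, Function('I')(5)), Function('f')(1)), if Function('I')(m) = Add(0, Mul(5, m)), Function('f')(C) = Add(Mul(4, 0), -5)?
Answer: -125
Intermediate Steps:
Function('f')(C) = -5 (Function('f')(C) = Add(0, -5) = -5)
Function('I')(m) = Mul(5, m)
Mul(Mul(1, Function('I')(5)), Function('f')(1)) = Mul(Mul(1, Mul(5, 5)), -5) = Mul(Mul(1, 25), -5) = Mul(25, -5) = -125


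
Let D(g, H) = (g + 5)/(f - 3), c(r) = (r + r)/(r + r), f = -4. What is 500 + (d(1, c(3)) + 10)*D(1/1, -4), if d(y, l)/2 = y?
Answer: 3428/7 ≈ 489.71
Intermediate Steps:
c(r) = 1 (c(r) = (2*r)/((2*r)) = (2*r)*(1/(2*r)) = 1)
d(y, l) = 2*y
D(g, H) = -5/7 - g/7 (D(g, H) = (g + 5)/(-4 - 3) = (5 + g)/(-7) = (5 + g)*(-⅐) = -5/7 - g/7)
500 + (d(1, c(3)) + 10)*D(1/1, -4) = 500 + (2*1 + 10)*(-5/7 - ⅐/1) = 500 + (2 + 10)*(-5/7 - ⅐*1) = 500 + 12*(-5/7 - ⅐) = 500 + 12*(-6/7) = 500 - 72/7 = 3428/7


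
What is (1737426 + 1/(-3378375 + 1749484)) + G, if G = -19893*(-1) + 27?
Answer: 2862525083285/1628891 ≈ 1.7573e+6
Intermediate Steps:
G = 19920 (G = -349*(-57) + 27 = 19893 + 27 = 19920)
(1737426 + 1/(-3378375 + 1749484)) + G = (1737426 + 1/(-3378375 + 1749484)) + 19920 = (1737426 + 1/(-1628891)) + 19920 = (1737426 - 1/1628891) + 19920 = 2830077574565/1628891 + 19920 = 2862525083285/1628891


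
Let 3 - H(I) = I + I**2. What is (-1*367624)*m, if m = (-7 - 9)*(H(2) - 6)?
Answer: -52937856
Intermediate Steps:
H(I) = 3 - I - I**2 (H(I) = 3 - (I + I**2) = 3 + (-I - I**2) = 3 - I - I**2)
m = 144 (m = (-7 - 9)*((3 - 1*2 - 1*2**2) - 6) = -16*((3 - 2 - 1*4) - 6) = -16*((3 - 2 - 4) - 6) = -16*(-3 - 6) = -16*(-9) = 144)
(-1*367624)*m = -1*367624*144 = -367624*144 = -52937856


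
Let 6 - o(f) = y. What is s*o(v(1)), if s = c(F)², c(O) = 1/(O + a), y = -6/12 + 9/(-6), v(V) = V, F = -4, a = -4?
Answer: ⅛ ≈ 0.12500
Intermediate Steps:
y = -2 (y = -6*1/12 + 9*(-⅙) = -½ - 3/2 = -2)
o(f) = 8 (o(f) = 6 - 1*(-2) = 6 + 2 = 8)
c(O) = 1/(-4 + O) (c(O) = 1/(O - 4) = 1/(-4 + O))
s = 1/64 (s = (1/(-4 - 4))² = (1/(-8))² = (-⅛)² = 1/64 ≈ 0.015625)
s*o(v(1)) = (1/64)*8 = ⅛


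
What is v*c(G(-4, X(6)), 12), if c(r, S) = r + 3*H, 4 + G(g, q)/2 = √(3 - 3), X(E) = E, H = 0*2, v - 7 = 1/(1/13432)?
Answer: -107512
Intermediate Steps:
v = 13439 (v = 7 + 1/(1/13432) = 7 + 13432 = 13439)
H = 0
G(g, q) = -8 (G(g, q) = -8 + 2*√(3 - 3) = -8 + 2*√0 = -8 + 2*0 = -8 + 0 = -8)
c(r, S) = r (c(r, S) = r + 3*0 = r + 0 = r)
v*c(G(-4, X(6)), 12) = 13439*(-8) = -107512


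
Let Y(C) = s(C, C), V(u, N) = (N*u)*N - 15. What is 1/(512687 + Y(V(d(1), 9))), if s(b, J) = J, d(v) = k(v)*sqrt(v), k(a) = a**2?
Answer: 1/512753 ≈ 1.9503e-6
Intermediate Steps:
d(v) = v**(5/2) (d(v) = v**2*sqrt(v) = v**(5/2))
V(u, N) = -15 + u*N**2 (V(u, N) = u*N**2 - 15 = -15 + u*N**2)
Y(C) = C
1/(512687 + Y(V(d(1), 9))) = 1/(512687 + (-15 + 1**(5/2)*9**2)) = 1/(512687 + (-15 + 1*81)) = 1/(512687 + (-15 + 81)) = 1/(512687 + 66) = 1/512753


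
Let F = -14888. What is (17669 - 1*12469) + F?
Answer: -9688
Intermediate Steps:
(17669 - 1*12469) + F = (17669 - 1*12469) - 14888 = (17669 - 12469) - 14888 = 5200 - 14888 = -9688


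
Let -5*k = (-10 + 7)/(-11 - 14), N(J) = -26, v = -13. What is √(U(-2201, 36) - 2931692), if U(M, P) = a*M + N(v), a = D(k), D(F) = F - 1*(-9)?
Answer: 8*I*√28822990/25 ≈ 1718.0*I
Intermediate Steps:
k = -3/125 (k = -(-10 + 7)/(5*(-11 - 14)) = -(-3)/(5*(-25)) = -(-3)*(-1)/(5*25) = -⅕*3/25 = -3/125 ≈ -0.024000)
D(F) = 9 + F (D(F) = F + 9 = 9 + F)
a = 1122/125 (a = 9 - 3/125 = 1122/125 ≈ 8.9760)
U(M, P) = -26 + 1122*M/125 (U(M, P) = 1122*M/125 - 26 = -26 + 1122*M/125)
√(U(-2201, 36) - 2931692) = √((-26 + (1122/125)*(-2201)) - 2931692) = √((-26 - 2469522/125) - 2931692) = √(-2472772/125 - 2931692) = √(-368934272/125) = 8*I*√28822990/25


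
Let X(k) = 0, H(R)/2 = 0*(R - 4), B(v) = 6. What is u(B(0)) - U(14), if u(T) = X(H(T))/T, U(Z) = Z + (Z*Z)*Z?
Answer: -2758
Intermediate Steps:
H(R) = 0 (H(R) = 2*(0*(R - 4)) = 2*(0*(-4 + R)) = 2*0 = 0)
U(Z) = Z + Z³ (U(Z) = Z + Z²*Z = Z + Z³)
u(T) = 0 (u(T) = 0/T = 0)
u(B(0)) - U(14) = 0 - (14 + 14³) = 0 - (14 + 2744) = 0 - 1*2758 = 0 - 2758 = -2758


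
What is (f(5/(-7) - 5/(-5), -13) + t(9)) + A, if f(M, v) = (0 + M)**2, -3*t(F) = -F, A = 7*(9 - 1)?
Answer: 2895/49 ≈ 59.082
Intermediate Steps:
A = 56 (A = 7*8 = 56)
t(F) = F/3 (t(F) = -(-1)*F/3 = F/3)
f(M, v) = M**2
(f(5/(-7) - 5/(-5), -13) + t(9)) + A = ((5/(-7) - 5/(-5))**2 + (1/3)*9) + 56 = ((5*(-1/7) - 5*(-1/5))**2 + 3) + 56 = ((-5/7 + 1)**2 + 3) + 56 = ((2/7)**2 + 3) + 56 = (4/49 + 3) + 56 = 151/49 + 56 = 2895/49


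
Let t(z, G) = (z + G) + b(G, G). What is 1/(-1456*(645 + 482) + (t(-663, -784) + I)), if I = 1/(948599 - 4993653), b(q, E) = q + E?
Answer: -4045054/6649773487059 ≈ -6.0830e-7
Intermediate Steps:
b(q, E) = E + q
t(z, G) = z + 3*G (t(z, G) = (z + G) + (G + G) = (G + z) + 2*G = z + 3*G)
I = -1/4045054 (I = 1/(-4045054) = -1/4045054 ≈ -2.4722e-7)
1/(-1456*(645 + 482) + (t(-663, -784) + I)) = 1/(-1456*(645 + 482) + ((-663 + 3*(-784)) - 1/4045054)) = 1/(-1456*1127 + ((-663 - 2352) - 1/4045054)) = 1/(-1640912 + (-3015 - 1/4045054)) = 1/(-1640912 - 12195837811/4045054) = 1/(-6649773487059/4045054) = -4045054/6649773487059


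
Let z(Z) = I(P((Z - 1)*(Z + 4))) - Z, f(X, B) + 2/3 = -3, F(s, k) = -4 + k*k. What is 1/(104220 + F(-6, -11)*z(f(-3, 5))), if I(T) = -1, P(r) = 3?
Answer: 1/104532 ≈ 9.5664e-6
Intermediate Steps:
F(s, k) = -4 + k²
f(X, B) = -11/3 (f(X, B) = -⅔ - 3 = -11/3)
z(Z) = -1 - Z
1/(104220 + F(-6, -11)*z(f(-3, 5))) = 1/(104220 + (-4 + (-11)²)*(-1 - 1*(-11/3))) = 1/(104220 + (-4 + 121)*(-1 + 11/3)) = 1/(104220 + 117*(8/3)) = 1/(104220 + 312) = 1/104532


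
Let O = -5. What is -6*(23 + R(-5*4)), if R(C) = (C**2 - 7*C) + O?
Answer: -3348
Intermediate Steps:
R(C) = -5 + C**2 - 7*C (R(C) = (C**2 - 7*C) - 5 = -5 + C**2 - 7*C)
-6*(23 + R(-5*4)) = -6*(23 + (-5 + (-5*4)**2 - (-35)*4)) = -6*(23 + (-5 + (-20)**2 - 7*(-20))) = -6*(23 + (-5 + 400 + 140)) = -6*(23 + 535) = -6*558 = -3348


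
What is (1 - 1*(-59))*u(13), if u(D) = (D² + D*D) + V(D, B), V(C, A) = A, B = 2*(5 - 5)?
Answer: 20280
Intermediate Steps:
B = 0 (B = 2*0 = 0)
u(D) = 2*D² (u(D) = (D² + D*D) + 0 = (D² + D²) + 0 = 2*D² + 0 = 2*D²)
(1 - 1*(-59))*u(13) = (1 - 1*(-59))*(2*13²) = (1 + 59)*(2*169) = 60*338 = 20280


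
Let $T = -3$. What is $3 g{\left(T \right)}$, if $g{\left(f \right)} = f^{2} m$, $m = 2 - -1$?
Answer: $81$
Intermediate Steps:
$m = 3$ ($m = 2 + 1 = 3$)
$g{\left(f \right)} = 3 f^{2}$ ($g{\left(f \right)} = f^{2} \cdot 3 = 3 f^{2}$)
$3 g{\left(T \right)} = 3 \cdot 3 \left(-3\right)^{2} = 3 \cdot 3 \cdot 9 = 3 \cdot 27 = 81$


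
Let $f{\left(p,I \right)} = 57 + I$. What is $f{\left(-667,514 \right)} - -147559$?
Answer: $148130$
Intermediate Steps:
$f{\left(-667,514 \right)} - -147559 = \left(57 + 514\right) - -147559 = 571 + 147559 = 148130$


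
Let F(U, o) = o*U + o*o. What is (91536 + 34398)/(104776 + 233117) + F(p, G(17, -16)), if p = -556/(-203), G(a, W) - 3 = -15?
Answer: 2549476894/22864093 ≈ 111.51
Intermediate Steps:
G(a, W) = -12 (G(a, W) = 3 - 15 = -12)
p = 556/203 (p = -556*(-1/203) = 556/203 ≈ 2.7389)
F(U, o) = o² + U*o (F(U, o) = U*o + o² = o² + U*o)
(91536 + 34398)/(104776 + 233117) + F(p, G(17, -16)) = (91536 + 34398)/(104776 + 233117) - 12*(556/203 - 12) = 125934/337893 - 12*(-1880/203) = 125934*(1/337893) + 22560/203 = 41978/112631 + 22560/203 = 2549476894/22864093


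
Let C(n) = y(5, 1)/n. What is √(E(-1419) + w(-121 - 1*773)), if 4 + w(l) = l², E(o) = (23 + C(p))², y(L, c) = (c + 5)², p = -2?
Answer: √799257 ≈ 894.01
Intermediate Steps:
y(L, c) = (5 + c)²
C(n) = 36/n (C(n) = (5 + 1)²/n = 6²/n = 36/n)
E(o) = 25 (E(o) = (23 + 36/(-2))² = (23 + 36*(-½))² = (23 - 18)² = 5² = 25)
w(l) = -4 + l²
√(E(-1419) + w(-121 - 1*773)) = √(25 + (-4 + (-121 - 1*773)²)) = √(25 + (-4 + (-121 - 773)²)) = √(25 + (-4 + (-894)²)) = √(25 + (-4 + 799236)) = √(25 + 799232) = √799257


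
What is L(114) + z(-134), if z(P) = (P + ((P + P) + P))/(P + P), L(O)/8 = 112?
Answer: 898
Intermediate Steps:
L(O) = 896 (L(O) = 8*112 = 896)
z(P) = 2 (z(P) = (P + (2*P + P))/((2*P)) = (P + 3*P)*(1/(2*P)) = (4*P)*(1/(2*P)) = 2)
L(114) + z(-134) = 896 + 2 = 898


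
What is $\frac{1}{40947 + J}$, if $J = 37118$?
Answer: $\frac{1}{78065} \approx 1.281 \cdot 10^{-5}$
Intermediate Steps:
$\frac{1}{40947 + J} = \frac{1}{40947 + 37118} = \frac{1}{78065}$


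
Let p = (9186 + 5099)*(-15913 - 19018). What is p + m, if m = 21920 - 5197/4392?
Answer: -2191464891877/4392 ≈ -4.9897e+8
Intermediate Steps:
p = -498989335 (p = 14285*(-34931) = -498989335)
m = 96267443/4392 (m = 21920 - 5197/4392 = 96267443/4392 ≈ 21919.)
p + m = -498989335 + 96267443/4392 = -2191464891877/4392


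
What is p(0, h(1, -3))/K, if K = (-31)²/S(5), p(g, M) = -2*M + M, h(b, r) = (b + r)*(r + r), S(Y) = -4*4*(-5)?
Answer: -960/961 ≈ -0.99896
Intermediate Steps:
S(Y) = 80 (S(Y) = -16*(-5) = 80)
h(b, r) = 2*r*(b + r) (h(b, r) = (b + r)*(2*r) = 2*r*(b + r))
p(g, M) = -M
K = 961/80 (K = (-31)²/80 = 961*(1/80) = 961/80 ≈ 12.012)
p(0, h(1, -3))/K = (-2*(-3)*(1 - 3))/(961/80) = -2*(-3)*(-2)*(80/961) = -1*12*(80/961) = -12*80/961 = -960/961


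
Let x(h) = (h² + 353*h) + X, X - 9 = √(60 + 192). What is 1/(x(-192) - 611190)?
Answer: -214031/137427806799 - 2*√7/137427806799 ≈ -1.5574e-6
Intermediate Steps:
X = 9 + 6*√7 (X = 9 + √(60 + 192) = 9 + √252 = 9 + 6*√7 ≈ 24.875)
x(h) = 9 + h² + 6*√7 + 353*h (x(h) = (h² + 353*h) + (9 + 6*√7) = 9 + h² + 6*√7 + 353*h)
1/(x(-192) - 611190) = 1/((9 + (-192)² + 6*√7 + 353*(-192)) - 611190) = 1/((9 + 36864 + 6*√7 - 67776) - 611190) = 1/((-30903 + 6*√7) - 611190) = 1/(-642093 + 6*√7)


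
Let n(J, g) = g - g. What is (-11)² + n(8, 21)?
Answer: 121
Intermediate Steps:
n(J, g) = 0
(-11)² + n(8, 21) = (-11)² + 0 = 121 + 0 = 121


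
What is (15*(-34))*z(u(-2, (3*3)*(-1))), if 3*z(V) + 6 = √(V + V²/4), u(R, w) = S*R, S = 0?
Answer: 1020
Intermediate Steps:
u(R, w) = 0 (u(R, w) = 0*R = 0)
z(V) = -2 + √(V + V²/4)/3
(15*(-34))*z(u(-2, (3*3)*(-1))) = (15*(-34))*(-2 + √(0*(4 + 0))/6) = -510*(-2 + √(0*4)/6) = -510*(-2 + √0/6) = -510*(-2 + (⅙)*0) = -510*(-2 + 0) = -510*(-2) = 1020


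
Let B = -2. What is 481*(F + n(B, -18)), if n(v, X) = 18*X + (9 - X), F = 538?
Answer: 115921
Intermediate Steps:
n(v, X) = 9 + 17*X
481*(F + n(B, -18)) = 481*(538 + (9 + 17*(-18))) = 481*(538 + (9 - 306)) = 481*(538 - 297) = 481*241 = 115921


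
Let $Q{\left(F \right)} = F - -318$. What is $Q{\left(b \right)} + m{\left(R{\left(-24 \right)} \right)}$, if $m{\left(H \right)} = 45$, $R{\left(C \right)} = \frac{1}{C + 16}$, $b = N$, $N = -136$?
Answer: $227$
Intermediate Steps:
$b = -136$
$Q{\left(F \right)} = 318 + F$ ($Q{\left(F \right)} = F + 318 = 318 + F$)
$R{\left(C \right)} = \frac{1}{16 + C}$
$Q{\left(b \right)} + m{\left(R{\left(-24 \right)} \right)} = \left(318 - 136\right) + 45 = 182 + 45 = 227$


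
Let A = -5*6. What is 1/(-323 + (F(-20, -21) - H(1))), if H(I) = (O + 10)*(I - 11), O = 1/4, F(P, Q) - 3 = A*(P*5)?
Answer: 2/5565 ≈ 0.00035939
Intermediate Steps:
A = -30
F(P, Q) = 3 - 150*P (F(P, Q) = 3 - 30*P*5 = 3 - 150*P)
O = ¼ ≈ 0.25000
H(I) = -451/4 + 41*I/4 (H(I) = (¼ + 10)*(I - 11) = 41*(-11 + I)/4 = -451/4 + 41*I/4)
1/(-323 + (F(-20, -21) - H(1))) = 1/(-323 + ((3 - 150*(-20)) - (-451/4 + (41/4)*1))) = 1/(-323 + ((3 + 3000) - (-451/4 + 41/4))) = 1/(-323 + (3003 - 1*(-205/2))) = 1/(-323 + (3003 + 205/2)) = 1/(-323 + 6211/2) = 1/(5565/2) = 2/5565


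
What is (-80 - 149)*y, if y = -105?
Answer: 24045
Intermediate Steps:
(-80 - 149)*y = (-80 - 149)*(-105) = -229*(-105) = 24045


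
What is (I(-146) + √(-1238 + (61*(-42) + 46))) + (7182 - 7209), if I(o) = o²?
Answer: 21289 + I*√3754 ≈ 21289.0 + 61.27*I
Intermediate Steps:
(I(-146) + √(-1238 + (61*(-42) + 46))) + (7182 - 7209) = ((-146)² + √(-1238 + (61*(-42) + 46))) + (7182 - 7209) = (21316 + √(-1238 + (-2562 + 46))) - 27 = (21316 + √(-1238 - 2516)) - 27 = (21316 + √(-3754)) - 27 = (21316 + I*√3754) - 27 = 21289 + I*√3754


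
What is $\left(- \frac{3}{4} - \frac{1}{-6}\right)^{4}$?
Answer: $\frac{2401}{20736} \approx 0.11579$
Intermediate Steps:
$\left(- \frac{3}{4} - \frac{1}{-6}\right)^{4} = \left(\left(-3\right) \frac{1}{4} - - \frac{1}{6}\right)^{4} = \left(- \frac{3}{4} + \frac{1}{6}\right)^{4} = \left(- \frac{7}{12}\right)^{4} = \frac{2401}{20736}$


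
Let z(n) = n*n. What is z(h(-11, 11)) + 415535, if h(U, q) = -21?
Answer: 415976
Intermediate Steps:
z(n) = n²
z(h(-11, 11)) + 415535 = (-21)² + 415535 = 441 + 415535 = 415976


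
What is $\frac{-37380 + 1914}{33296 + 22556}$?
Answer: $- \frac{17733}{27926} \approx -0.635$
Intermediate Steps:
$\frac{-37380 + 1914}{33296 + 22556} = - \frac{35466}{55852} = \left(-35466\right) \frac{1}{55852} = - \frac{17733}{27926}$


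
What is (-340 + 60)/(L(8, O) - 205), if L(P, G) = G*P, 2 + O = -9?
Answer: 280/293 ≈ 0.95563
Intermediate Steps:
O = -11 (O = -2 - 9 = -11)
(-340 + 60)/(L(8, O) - 205) = (-340 + 60)/(-11*8 - 205) = -280/(-88 - 205) = -280/(-293) = -280*(-1/293) = 280/293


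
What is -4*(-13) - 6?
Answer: 46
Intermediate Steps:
-4*(-13) - 6 = 52 - 6 = 46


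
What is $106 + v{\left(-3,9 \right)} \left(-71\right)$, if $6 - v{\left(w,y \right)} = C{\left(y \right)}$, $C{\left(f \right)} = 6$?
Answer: $106$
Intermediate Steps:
$v{\left(w,y \right)} = 0$ ($v{\left(w,y \right)} = 6 - 6 = 0$)
$106 + v{\left(-3,9 \right)} \left(-71\right) = 106 + 0 \left(-71\right) = 106 + 0 = 106$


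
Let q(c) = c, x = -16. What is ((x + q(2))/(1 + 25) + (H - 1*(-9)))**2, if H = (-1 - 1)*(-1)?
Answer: 18496/169 ≈ 109.44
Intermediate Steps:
H = 2 (H = -2*(-1) = 2)
((x + q(2))/(1 + 25) + (H - 1*(-9)))**2 = ((-16 + 2)/(1 + 25) + (2 - 1*(-9)))**2 = (-14/26 + (2 + 9))**2 = (-14*1/26 + 11)**2 = (-7/13 + 11)**2 = (136/13)**2 = 18496/169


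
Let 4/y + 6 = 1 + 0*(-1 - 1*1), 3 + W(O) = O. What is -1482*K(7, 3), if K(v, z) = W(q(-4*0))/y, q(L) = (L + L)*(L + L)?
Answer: -11115/2 ≈ -5557.5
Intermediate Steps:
q(L) = 4*L² (q(L) = (2*L)*(2*L) = 4*L²)
W(O) = -3 + O
y = -⅘ (y = 4/(-6 + (1 + 0*(-1 - 1*1))) = 4/(-6 + (1 + 0*(-1 - 1))) = 4/(-6 + (1 + 0*(-2))) = 4/(-6 + (1 + 0)) = 4/(-6 + 1) = 4/(-5) = 4*(-⅕) = -⅘ ≈ -0.80000)
K(v, z) = 15/4 (K(v, z) = (-3 + 4*(-4*0)²)/(-⅘) = (-3 + 4*0²)*(-5/4) = (-3 + 4*0)*(-5/4) = (-3 + 0)*(-5/4) = -3*(-5/4) = 15/4)
-1482*K(7, 3) = -1482*15/4 = -11115/2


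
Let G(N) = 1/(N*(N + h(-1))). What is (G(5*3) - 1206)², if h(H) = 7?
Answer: 158387284441/108900 ≈ 1.4544e+6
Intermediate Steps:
G(N) = 1/(N*(7 + N)) (G(N) = 1/(N*(N + 7)) = 1/(N*(7 + N)))
(G(5*3) - 1206)² = (1/(((5*3))*(7 + 5*3)) - 1206)² = (1/(15*(7 + 15)) - 1206)² = ((1/15)/22 - 1206)² = ((1/15)*(1/22) - 1206)² = (1/330 - 1206)² = (-397979/330)² = 158387284441/108900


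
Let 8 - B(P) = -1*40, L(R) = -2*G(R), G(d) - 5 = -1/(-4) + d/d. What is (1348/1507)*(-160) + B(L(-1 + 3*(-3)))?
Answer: -143344/1507 ≈ -95.119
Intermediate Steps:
G(d) = 25/4 (G(d) = 5 + (-1/(-4) + d/d) = 5 + (-1*(-¼) + 1) = 5 + (¼ + 1) = 5 + 5/4 = 25/4)
L(R) = -25/2 (L(R) = -2*25/4 = -25/2)
B(P) = 48 (B(P) = 8 - (-1)*40 = 8 - 1*(-40) = 8 + 40 = 48)
(1348/1507)*(-160) + B(L(-1 + 3*(-3))) = (1348/1507)*(-160) + 48 = -215680/1507 + 48 = -143344/1507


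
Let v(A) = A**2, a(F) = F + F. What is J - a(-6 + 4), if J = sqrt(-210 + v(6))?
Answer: 4 + I*sqrt(174) ≈ 4.0 + 13.191*I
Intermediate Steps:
a(F) = 2*F
J = I*sqrt(174) (J = sqrt(-210 + 6**2) = sqrt(-210 + 36) = sqrt(-174) = I*sqrt(174) ≈ 13.191*I)
J - a(-6 + 4) = I*sqrt(174) - 2*(-6 + 4) = I*sqrt(174) - 2*(-2) = I*sqrt(174) - 1*(-4) = I*sqrt(174) + 4 = 4 + I*sqrt(174)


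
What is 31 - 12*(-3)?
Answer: 67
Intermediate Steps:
31 - 12*(-3) = 31 + 36 = 67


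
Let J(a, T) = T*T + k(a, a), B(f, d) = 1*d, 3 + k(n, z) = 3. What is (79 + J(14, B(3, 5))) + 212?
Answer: 316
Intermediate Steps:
k(n, z) = 0 (k(n, z) = -3 + 3 = 0)
B(f, d) = d
J(a, T) = T**2 (J(a, T) = T*T + 0 = T**2 + 0 = T**2)
(79 + J(14, B(3, 5))) + 212 = (79 + 5**2) + 212 = (79 + 25) + 212 = 104 + 212 = 316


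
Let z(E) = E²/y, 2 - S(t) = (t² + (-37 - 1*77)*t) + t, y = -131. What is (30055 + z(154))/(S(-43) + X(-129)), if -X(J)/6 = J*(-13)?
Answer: -3913489/2196608 ≈ -1.7816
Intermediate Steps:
X(J) = 78*J (X(J) = -6*J*(-13) = -(-78)*J = 78*J)
S(t) = 2 - t² + 113*t (S(t) = 2 - ((t² + (-37 - 1*77)*t) + t) = 2 - ((t² + (-37 - 77)*t) + t) = 2 - ((t² - 114*t) + t) = 2 - (t² - 113*t) = 2 + (-t² + 113*t) = 2 - t² + 113*t)
z(E) = -E²/131 (z(E) = E²/(-131) = E²*(-1/131) = -E²/131)
(30055 + z(154))/(S(-43) + X(-129)) = (30055 - 1/131*154²)/((2 - 1*(-43)² + 113*(-43)) + 78*(-129)) = (30055 - 1/131*23716)/((2 - 1*1849 - 4859) - 10062) = (30055 - 23716/131)/((2 - 1849 - 4859) - 10062) = 3913489/(131*(-6706 - 10062)) = (3913489/131)/(-16768) = (3913489/131)*(-1/16768) = -3913489/2196608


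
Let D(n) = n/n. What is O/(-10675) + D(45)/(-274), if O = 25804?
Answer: -7080971/2924950 ≈ -2.4209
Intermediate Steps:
D(n) = 1
O/(-10675) + D(45)/(-274) = 25804/(-10675) + 1/(-274) = 25804*(-1/10675) + 1*(-1/274) = -25804/10675 - 1/274 = -7080971/2924950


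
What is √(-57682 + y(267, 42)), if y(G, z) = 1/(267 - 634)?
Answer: I*√7769131265/367 ≈ 240.17*I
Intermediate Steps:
y(G, z) = -1/367 (y(G, z) = 1/(-367) = -1/367)
√(-57682 + y(267, 42)) = √(-57682 - 1/367) = √(-21169295/367) = I*√7769131265/367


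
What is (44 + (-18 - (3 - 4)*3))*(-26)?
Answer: -754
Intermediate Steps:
(44 + (-18 - (3 - 4)*3))*(-26) = (44 + (-18 - (-1)*3))*(-26) = (44 + (-18 - 1*(-3)))*(-26) = (44 + (-18 + 3))*(-26) = (44 - 15)*(-26) = 29*(-26) = -754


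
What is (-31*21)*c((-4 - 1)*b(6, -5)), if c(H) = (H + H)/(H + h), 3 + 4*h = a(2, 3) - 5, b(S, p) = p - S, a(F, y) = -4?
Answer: -35805/26 ≈ -1377.1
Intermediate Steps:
h = -3 (h = -¾ + (-4 - 5)/4 = -¾ + (¼)*(-9) = -¾ - 9/4 = -3)
c(H) = 2*H/(-3 + H) (c(H) = (H + H)/(H - 3) = (2*H)/(-3 + H) = 2*H/(-3 + H))
(-31*21)*c((-4 - 1)*b(6, -5)) = (-31*21)*(2*((-4 - 1)*(-5 - 1*6))/(-3 + (-4 - 1)*(-5 - 1*6))) = -1302*(-5*(-5 - 6))/(-3 - 5*(-5 - 6)) = -1302*(-5*(-11))/(-3 - 5*(-11)) = -1302*55/(-3 + 55) = -1302*55/52 = -651*55/26 = -35805/26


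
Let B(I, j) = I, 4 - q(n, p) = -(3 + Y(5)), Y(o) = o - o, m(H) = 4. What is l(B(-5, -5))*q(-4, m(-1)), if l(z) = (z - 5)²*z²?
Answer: 17500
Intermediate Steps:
Y(o) = 0
q(n, p) = 7 (q(n, p) = 4 - (-1)*(3 + 0) = 4 - (-1)*3 = 4 - 1*(-3) = 4 + 3 = 7)
l(z) = z²*(-5 + z)² (l(z) = (-5 + z)²*z² = z²*(-5 + z)²)
l(B(-5, -5))*q(-4, m(-1)) = ((-5)²*(-5 - 5)²)*7 = (25*(-10)²)*7 = (25*100)*7 = 2500*7 = 17500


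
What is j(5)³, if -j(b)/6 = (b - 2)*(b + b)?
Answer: -5832000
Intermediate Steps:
j(b) = -12*b*(-2 + b) (j(b) = -6*(b - 2)*(b + b) = -6*(-2 + b)*2*b = -12*b*(-2 + b))
j(5)³ = (12*5*(2 - 1*5))³ = (12*5*(2 - 5))³ = (12*5*(-3))³ = (-180)³ = -5832000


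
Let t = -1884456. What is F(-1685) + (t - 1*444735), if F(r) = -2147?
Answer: -2331338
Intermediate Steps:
F(-1685) + (t - 1*444735) = -2147 + (-1884456 - 1*444735) = -2147 + (-1884456 - 444735) = -2147 - 2329191 = -2331338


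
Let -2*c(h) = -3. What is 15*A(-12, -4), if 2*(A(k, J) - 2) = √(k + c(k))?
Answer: 30 + 15*I*√42/4 ≈ 30.0 + 24.303*I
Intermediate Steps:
c(h) = 3/2 (c(h) = -½*(-3) = 3/2)
A(k, J) = 2 + √(3/2 + k)/2 (A(k, J) = 2 + √(k + 3/2)/2 = 2 + √(3/2 + k)/2)
15*A(-12, -4) = 15*(2 + √(6 + 4*(-12))/4) = 15*(2 + √(6 - 48)/4) = 15*(2 + √(-42)/4) = 15*(2 + (I*√42)/4) = 15*(2 + I*√42/4) = 30 + 15*I*√42/4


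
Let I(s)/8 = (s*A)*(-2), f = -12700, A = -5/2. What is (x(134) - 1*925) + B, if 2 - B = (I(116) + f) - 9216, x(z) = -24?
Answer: 16329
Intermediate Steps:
A = -5/2 (A = -5*½ = -5/2 ≈ -2.5000)
I(s) = 40*s (I(s) = 8*((s*(-5/2))*(-2)) = 8*(-5*s/2*(-2)) = 8*(5*s) = 40*s)
B = 17278 (B = 2 - ((40*116 - 12700) - 9216) = 2 - ((4640 - 12700) - 9216) = 2 - (-8060 - 9216) = 2 - 1*(-17276) = 2 + 17276 = 17278)
(x(134) - 1*925) + B = (-24 - 1*925) + 17278 = (-24 - 925) + 17278 = -949 + 17278 = 16329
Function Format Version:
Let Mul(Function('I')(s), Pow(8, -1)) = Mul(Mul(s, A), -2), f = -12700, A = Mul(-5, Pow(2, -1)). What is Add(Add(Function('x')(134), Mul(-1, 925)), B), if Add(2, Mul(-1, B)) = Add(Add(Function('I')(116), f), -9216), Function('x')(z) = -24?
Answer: 16329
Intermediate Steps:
A = Rational(-5, 2) (A = Mul(-5, Rational(1, 2)) = Rational(-5, 2) ≈ -2.5000)
Function('I')(s) = Mul(40, s) (Function('I')(s) = Mul(8, Mul(Mul(s, Rational(-5, 2)), -2)) = Mul(8, Mul(Mul(Rational(-5, 2), s), -2)) = Mul(8, Mul(5, s)) = Mul(40, s))
B = 17278 (B = Add(2, Mul(-1, Add(Add(Mul(40, 116), -12700), -9216))) = Add(2, Mul(-1, Add(Add(4640, -12700), -9216))) = Add(2, Mul(-1, Add(-8060, -9216))) = Add(2, Mul(-1, -17276)) = Add(2, 17276) = 17278)
Add(Add(Function('x')(134), Mul(-1, 925)), B) = Add(Add(-24, Mul(-1, 925)), 17278) = Add(Add(-24, -925), 17278) = Add(-949, 17278) = 16329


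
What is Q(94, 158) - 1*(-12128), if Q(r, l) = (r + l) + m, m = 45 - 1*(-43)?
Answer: 12468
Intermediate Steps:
m = 88 (m = 45 + 43 = 88)
Q(r, l) = 88 + l + r (Q(r, l) = (r + l) + 88 = (l + r) + 88 = 88 + l + r)
Q(94, 158) - 1*(-12128) = (88 + 158 + 94) - 1*(-12128) = 340 + 12128 = 12468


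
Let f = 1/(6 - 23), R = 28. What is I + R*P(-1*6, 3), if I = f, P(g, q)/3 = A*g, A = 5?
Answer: -42841/17 ≈ -2520.1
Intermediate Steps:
P(g, q) = 15*g (P(g, q) = 3*(5*g) = 15*g)
f = -1/17 (f = 1/(-17) = -1/17 ≈ -0.058824)
I = -1/17 ≈ -0.058824
I + R*P(-1*6, 3) = -1/17 + 28*(15*(-1*6)) = -1/17 + 28*(15*(-6)) = -1/17 + 28*(-90) = -1/17 - 2520 = -42841/17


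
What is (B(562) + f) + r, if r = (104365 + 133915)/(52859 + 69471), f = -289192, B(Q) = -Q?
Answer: -3544536854/12233 ≈ -2.8975e+5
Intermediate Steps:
r = 23828/12233 (r = 238280/122330 = 238280*(1/122330) = 23828/12233 ≈ 1.9478)
(B(562) + f) + r = (-1*562 - 289192) + 23828/12233 = (-562 - 289192) + 23828/12233 = -289754 + 23828/12233 = -3544536854/12233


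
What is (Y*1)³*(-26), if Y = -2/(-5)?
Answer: -208/125 ≈ -1.6640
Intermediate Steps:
Y = ⅖ (Y = -2*(-⅕) = ⅖ ≈ 0.40000)
(Y*1)³*(-26) = ((⅖)*1)³*(-26) = (⅖)³*(-26) = (8/125)*(-26) = -208/125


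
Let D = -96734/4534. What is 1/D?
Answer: -2267/48367 ≈ -0.046871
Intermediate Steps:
D = -48367/2267 (D = -96734*1/4534 = -48367/2267 ≈ -21.335)
1/D = 1/(-48367/2267) = -2267/48367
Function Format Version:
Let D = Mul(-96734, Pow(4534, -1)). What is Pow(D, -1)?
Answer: Rational(-2267, 48367) ≈ -0.046871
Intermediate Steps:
D = Rational(-48367, 2267) (D = Mul(-96734, Rational(1, 4534)) = Rational(-48367, 2267) ≈ -21.335)
Pow(D, -1) = Pow(Rational(-48367, 2267), -1) = Rational(-2267, 48367)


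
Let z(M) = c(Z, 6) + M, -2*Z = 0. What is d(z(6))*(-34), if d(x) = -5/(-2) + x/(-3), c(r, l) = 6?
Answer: 51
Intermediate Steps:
Z = 0 (Z = -½*0 = 0)
z(M) = 6 + M
d(x) = 5/2 - x/3 (d(x) = -5*(-½) + x*(-⅓) = 5/2 - x/3)
d(z(6))*(-34) = (5/2 - (6 + 6)/3)*(-34) = (5/2 - ⅓*12)*(-34) = (5/2 - 4)*(-34) = -3/2*(-34) = 51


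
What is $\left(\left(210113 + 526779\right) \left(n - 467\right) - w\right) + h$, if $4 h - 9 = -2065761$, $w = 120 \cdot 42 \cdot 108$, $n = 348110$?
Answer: $256174284798$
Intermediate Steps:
$w = 544320$ ($w = 5040 \cdot 108 = 544320$)
$h = -516438$ ($h = \frac{9}{4} + \frac{1}{4} \left(-2065761\right) = \frac{9}{4} - \frac{2065761}{4} = -516438$)
$\left(\left(210113 + 526779\right) \left(n - 467\right) - w\right) + h = \left(\left(210113 + 526779\right) \left(348110 - 467\right) - 544320\right) - 516438 = \left(736892 \cdot 347643 - 544320\right) - 516438 = \left(256175345556 - 544320\right) - 516438 = 256174801236 - 516438 = 256174284798$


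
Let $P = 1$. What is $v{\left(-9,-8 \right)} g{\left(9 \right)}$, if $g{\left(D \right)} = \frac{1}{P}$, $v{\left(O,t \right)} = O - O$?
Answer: $0$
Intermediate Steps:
$v{\left(O,t \right)} = 0$
$g{\left(D \right)} = 1$ ($g{\left(D \right)} = 1^{-1} = 1$)
$v{\left(-9,-8 \right)} g{\left(9 \right)} = 0 \cdot 1 = 0$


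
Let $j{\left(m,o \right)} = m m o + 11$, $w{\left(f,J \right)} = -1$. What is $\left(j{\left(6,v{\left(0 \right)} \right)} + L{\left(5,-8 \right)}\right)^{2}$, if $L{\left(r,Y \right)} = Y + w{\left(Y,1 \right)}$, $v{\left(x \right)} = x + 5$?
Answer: $33124$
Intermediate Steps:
$v{\left(x \right)} = 5 + x$
$j{\left(m,o \right)} = 11 + o m^{2}$ ($j{\left(m,o \right)} = m^{2} o + 11 = o m^{2} + 11 = 11 + o m^{2}$)
$L{\left(r,Y \right)} = -1 + Y$ ($L{\left(r,Y \right)} = Y - 1 = -1 + Y$)
$\left(j{\left(6,v{\left(0 \right)} \right)} + L{\left(5,-8 \right)}\right)^{2} = \left(\left(11 + \left(5 + 0\right) 6^{2}\right) - 9\right)^{2} = \left(\left(11 + 5 \cdot 36\right) - 9\right)^{2} = \left(\left(11 + 180\right) - 9\right)^{2} = \left(191 - 9\right)^{2} = 182^{2} = 33124$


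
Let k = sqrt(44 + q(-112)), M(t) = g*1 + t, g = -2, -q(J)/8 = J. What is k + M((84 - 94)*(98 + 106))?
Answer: -2042 + 2*sqrt(235) ≈ -2011.3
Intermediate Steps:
q(J) = -8*J
M(t) = -2 + t (M(t) = -2*1 + t = -2 + t)
k = 2*sqrt(235) (k = sqrt(44 - 8*(-112)) = sqrt(44 + 896) = sqrt(940) = 2*sqrt(235) ≈ 30.659)
k + M((84 - 94)*(98 + 106)) = 2*sqrt(235) + (-2 + (84 - 94)*(98 + 106)) = 2*sqrt(235) + (-2 - 10*204) = 2*sqrt(235) + (-2 - 2040) = 2*sqrt(235) - 2042 = -2042 + 2*sqrt(235)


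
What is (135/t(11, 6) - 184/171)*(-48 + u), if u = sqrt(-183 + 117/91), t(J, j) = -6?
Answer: 64504/57 - 8063*I*sqrt(2226)/1197 ≈ 1131.6 - 317.81*I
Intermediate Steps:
u = 2*I*sqrt(2226)/7 (u = sqrt(-183 + 117*(1/91)) = sqrt(-183 + 9/7) = sqrt(-1272/7) = 2*I*sqrt(2226)/7 ≈ 13.48*I)
(135/t(11, 6) - 184/171)*(-48 + u) = (135/(-6) - 184/171)*(-48 + 2*I*sqrt(2226)/7) = (135*(-1/6) - 184*1/171)*(-48 + 2*I*sqrt(2226)/7) = (-45/2 - 184/171)*(-48 + 2*I*sqrt(2226)/7) = -8063*(-48 + 2*I*sqrt(2226)/7)/342 = 64504/57 - 8063*I*sqrt(2226)/1197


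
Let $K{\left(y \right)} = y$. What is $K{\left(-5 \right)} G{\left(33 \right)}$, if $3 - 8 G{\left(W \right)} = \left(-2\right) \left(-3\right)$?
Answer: $\frac{15}{8} \approx 1.875$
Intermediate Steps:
$G{\left(W \right)} = - \frac{3}{8}$ ($G{\left(W \right)} = \frac{3}{8} - \frac{\left(-2\right) \left(-3\right)}{8} = \frac{3}{8} - \frac{3}{4} = - \frac{3}{8}$)
$K{\left(-5 \right)} G{\left(33 \right)} = \left(-5\right) \left(- \frac{3}{8}\right) = \frac{15}{8}$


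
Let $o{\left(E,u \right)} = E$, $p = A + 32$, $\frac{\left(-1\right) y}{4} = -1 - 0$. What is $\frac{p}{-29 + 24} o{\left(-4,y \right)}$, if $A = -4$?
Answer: $\frac{112}{5} \approx 22.4$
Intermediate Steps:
$y = 4$ ($y = - 4 \left(-1 - 0\right) = - 4 \left(-1 + 0\right) = \left(-4\right) \left(-1\right) = 4$)
$p = 28$ ($p = -4 + 32 = 28$)
$\frac{p}{-29 + 24} o{\left(-4,y \right)} = \frac{28}{-29 + 24} \left(-4\right) = \frac{28}{-5} \left(-4\right) = 28 \left(- \frac{1}{5}\right) \left(-4\right) = \left(- \frac{28}{5}\right) \left(-4\right) = \frac{112}{5}$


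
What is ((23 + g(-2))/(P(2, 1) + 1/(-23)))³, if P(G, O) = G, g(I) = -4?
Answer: 83453453/91125 ≈ 915.81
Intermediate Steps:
((23 + g(-2))/(P(2, 1) + 1/(-23)))³ = ((23 - 4)/(2 + 1/(-23)))³ = (19/(2 - 1/23))³ = (19/(45/23))³ = (19*(23/45))³ = (437/45)³ = 83453453/91125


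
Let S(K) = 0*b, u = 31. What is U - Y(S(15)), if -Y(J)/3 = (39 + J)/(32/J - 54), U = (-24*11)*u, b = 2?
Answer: -8184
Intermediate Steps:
S(K) = 0 (S(K) = 0*2 = 0)
U = -8184 (U = -24*11*31 = -264*31 = -8184)
Y(J) = -3*(39 + J)/(-54 + 32/J) (Y(J) = -3*(39 + J)/(32/J - 54) = -3*(39 + J)/(-54 + 32/J))
U - Y(S(15)) = -8184 - 3*0*(39 + 0)/(2*(-16 + 27*0)) = -8184 - 3*0*39/(2*(-16 + 0)) = -8184 - 3*0*39/(2*(-16)) = -8184 - 3*0*(-1)*39/(2*16) = -8184 - 1*0 = -8184 + 0 = -8184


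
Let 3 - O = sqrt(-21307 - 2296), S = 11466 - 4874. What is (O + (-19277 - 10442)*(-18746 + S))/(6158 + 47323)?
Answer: 361204729/53481 - I*sqrt(23603)/53481 ≈ 6753.9 - 0.0028727*I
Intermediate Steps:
S = 6592
O = 3 - I*sqrt(23603) (O = 3 - sqrt(-21307 - 2296) = 3 - sqrt(-23603) = 3 - I*sqrt(23603) ≈ 3.0 - 153.63*I)
(O + (-19277 - 10442)*(-18746 + S))/(6158 + 47323) = ((3 - I*sqrt(23603)) + (-19277 - 10442)*(-18746 + 6592))/(6158 + 47323) = ((3 - I*sqrt(23603)) - 29719*(-12154))/53481 = ((3 - I*sqrt(23603)) + 361204726)*(1/53481) = (361204729 - I*sqrt(23603))*(1/53481) = 361204729/53481 - I*sqrt(23603)/53481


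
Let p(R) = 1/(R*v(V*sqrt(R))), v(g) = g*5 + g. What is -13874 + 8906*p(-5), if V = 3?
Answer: -13874 + 4453*I*sqrt(5)/225 ≈ -13874.0 + 44.254*I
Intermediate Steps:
v(g) = 6*g (v(g) = 5*g + g = 6*g)
p(R) = 1/(18*R**(3/2)) (p(R) = 1/(R*((6*(3*sqrt(R))))) = 1/(R*((18*sqrt(R)))) = (1/(18*sqrt(R)))/R = 1/(18*R**(3/2)))
-13874 + 8906*p(-5) = -13874 + 8906*(1/(18*(-5)**(3/2))) = -13874 + 8906*((I*sqrt(5)/25)/18) = -13874 + 8906*(I*sqrt(5)/450) = -13874 + 4453*I*sqrt(5)/225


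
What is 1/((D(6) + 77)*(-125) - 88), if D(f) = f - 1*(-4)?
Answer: -1/10963 ≈ -9.1216e-5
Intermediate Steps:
D(f) = 4 + f (D(f) = f + 4 = 4 + f)
1/((D(6) + 77)*(-125) - 88) = 1/(((4 + 6) + 77)*(-125) - 88) = 1/((10 + 77)*(-125) - 88) = 1/(87*(-125) - 88) = 1/(-10875 - 88) = 1/(-10963) = -1/10963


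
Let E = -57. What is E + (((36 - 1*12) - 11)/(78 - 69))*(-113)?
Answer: -1982/9 ≈ -220.22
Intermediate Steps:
E + (((36 - 1*12) - 11)/(78 - 69))*(-113) = -57 + (((36 - 1*12) - 11)/(78 - 69))*(-113) = -57 + (((36 - 12) - 11)/9)*(-113) = -57 + ((24 - 11)*(1/9))*(-113) = -57 + (13*(1/9))*(-113) = -57 + (13/9)*(-113) = -57 - 1469/9 = -1982/9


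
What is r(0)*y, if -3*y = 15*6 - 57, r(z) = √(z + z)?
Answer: 0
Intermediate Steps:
r(z) = √2*√z (r(z) = √(2*z) = √2*√z)
y = -11 (y = -(15*6 - 57)/3 = -(90 - 57)/3 = -⅓*33 = -11)
r(0)*y = (√2*√0)*(-11) = (√2*0)*(-11) = 0*(-11) = 0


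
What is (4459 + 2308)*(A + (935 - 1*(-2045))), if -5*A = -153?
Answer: 101863651/5 ≈ 2.0373e+7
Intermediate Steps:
A = 153/5 (A = -⅕*(-153) = 153/5 ≈ 30.600)
(4459 + 2308)*(A + (935 - 1*(-2045))) = (4459 + 2308)*(153/5 + (935 - 1*(-2045))) = 6767*(153/5 + (935 + 2045)) = 6767*(153/5 + 2980) = 6767*(15053/5) = 101863651/5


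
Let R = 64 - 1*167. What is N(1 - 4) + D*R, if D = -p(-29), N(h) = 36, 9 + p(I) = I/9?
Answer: -11006/9 ≈ -1222.9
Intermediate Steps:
p(I) = -9 + I/9
R = -103 (R = 64 - 167 = -103)
D = 110/9 (D = -(-9 + (⅑)*(-29)) = -(-9 - 29/9) = -1*(-110/9) = 110/9 ≈ 12.222)
N(1 - 4) + D*R = 36 + (110/9)*(-103) = 36 - 11330/9 = -11006/9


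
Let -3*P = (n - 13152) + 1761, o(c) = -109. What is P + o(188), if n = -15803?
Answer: 26867/3 ≈ 8955.7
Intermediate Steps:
P = 27194/3 (P = -((-15803 - 13152) + 1761)/3 = -(-28955 + 1761)/3 = -⅓*(-27194) = 27194/3 ≈ 9064.7)
P + o(188) = 27194/3 - 109 = 26867/3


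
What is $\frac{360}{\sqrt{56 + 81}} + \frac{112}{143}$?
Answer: $\frac{112}{143} + \frac{360 \sqrt{137}}{137} \approx 31.54$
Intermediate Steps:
$\frac{360}{\sqrt{56 + 81}} + \frac{112}{143} = \frac{360}{\sqrt{137}} + 112 \cdot \frac{1}{143} = 360 \frac{\sqrt{137}}{137} + \frac{112}{143} = \frac{360 \sqrt{137}}{137} + \frac{112}{143} = \frac{112}{143} + \frac{360 \sqrt{137}}{137}$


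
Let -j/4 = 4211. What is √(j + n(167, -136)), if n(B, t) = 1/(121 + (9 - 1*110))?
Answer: 9*I*√20795/10 ≈ 129.78*I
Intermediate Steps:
j = -16844 (j = -4*4211 = -16844)
n(B, t) = 1/20 (n(B, t) = 1/(121 + (9 - 110)) = 1/(121 - 101) = 1/20)
√(j + n(167, -136)) = √(-16844 + 1/20) = √(-336879/20) = 9*I*√20795/10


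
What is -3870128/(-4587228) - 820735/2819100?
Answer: 119089654537/215530907580 ≈ 0.55254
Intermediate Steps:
-3870128/(-4587228) - 820735/2819100 = -3870128*(-1/4587228) - 820735*1/2819100 = 967532/1146807 - 164147/563820 = 119089654537/215530907580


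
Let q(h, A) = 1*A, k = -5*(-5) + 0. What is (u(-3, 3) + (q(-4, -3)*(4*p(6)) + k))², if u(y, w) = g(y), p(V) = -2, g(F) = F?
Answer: 2116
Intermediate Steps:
u(y, w) = y
k = 25 (k = 25 + 0 = 25)
q(h, A) = A
(u(-3, 3) + (q(-4, -3)*(4*p(6)) + k))² = (-3 + (-12*(-2) + 25))² = (-3 + (-3*(-8) + 25))² = (-3 + (24 + 25))² = (-3 + 49)² = 46² = 2116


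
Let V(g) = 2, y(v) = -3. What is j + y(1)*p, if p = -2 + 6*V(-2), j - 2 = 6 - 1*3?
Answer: -25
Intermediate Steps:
j = 5 (j = 2 + (6 - 1*3) = 2 + (6 - 3) = 2 + 3 = 5)
p = 10 (p = -2 + 6*2 = -2 + 12 = 10)
j + y(1)*p = 5 - 3*10 = 5 - 30 = -25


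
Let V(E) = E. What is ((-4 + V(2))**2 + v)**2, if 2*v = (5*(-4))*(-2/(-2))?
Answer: 36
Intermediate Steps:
v = -10 (v = ((5*(-4))*(-2/(-2)))/2 = (-(-40)*(-1)/2)/2 = (-20*1)/2 = (1/2)*(-20) = -10)
((-4 + V(2))**2 + v)**2 = ((-4 + 2)**2 - 10)**2 = ((-2)**2 - 10)**2 = (4 - 10)**2 = (-6)**2 = 36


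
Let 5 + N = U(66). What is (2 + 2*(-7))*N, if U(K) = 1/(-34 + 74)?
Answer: 597/10 ≈ 59.700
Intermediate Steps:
U(K) = 1/40
N = -199/40 (N = -5 + 1/40 = -199/40 ≈ -4.9750)
(2 + 2*(-7))*N = (2 + 2*(-7))*(-199/40) = (2 - 14)*(-199/40) = -12*(-199/40) = 597/10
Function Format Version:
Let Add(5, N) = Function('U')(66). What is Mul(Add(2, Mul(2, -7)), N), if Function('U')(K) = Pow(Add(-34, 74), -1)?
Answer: Rational(597, 10) ≈ 59.700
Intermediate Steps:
Function('U')(K) = Rational(1, 40) (Function('U')(K) = Pow(40, -1) = Rational(1, 40))
N = Rational(-199, 40) (N = Add(-5, Rational(1, 40)) = Rational(-199, 40) ≈ -4.9750)
Mul(Add(2, Mul(2, -7)), N) = Mul(Add(2, Mul(2, -7)), Rational(-199, 40)) = Mul(Add(2, -14), Rational(-199, 40)) = Mul(-12, Rational(-199, 40)) = Rational(597, 10)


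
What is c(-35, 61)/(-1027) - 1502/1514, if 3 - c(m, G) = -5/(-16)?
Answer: -12372983/12439024 ≈ -0.99469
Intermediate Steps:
c(m, G) = 43/16 (c(m, G) = 3 - (-5)/(-16) = 3 - (-5)*(-1)/16 = 3 - 1*5/16 = 3 - 5/16 = 43/16)
c(-35, 61)/(-1027) - 1502/1514 = (43/16)/(-1027) - 1502/1514 = (43/16)*(-1/1027) - 1502*1/1514 = -43/16432 - 751/757 = -12372983/12439024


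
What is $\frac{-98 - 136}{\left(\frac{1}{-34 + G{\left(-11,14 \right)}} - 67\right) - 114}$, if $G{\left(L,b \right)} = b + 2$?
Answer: $\frac{4212}{3259} \approx 1.2924$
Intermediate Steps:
$G{\left(L,b \right)} = 2 + b$
$\frac{-98 - 136}{\left(\frac{1}{-34 + G{\left(-11,14 \right)}} - 67\right) - 114} = \frac{-98 - 136}{\left(\frac{1}{-34 + \left(2 + 14\right)} - 67\right) - 114} = - \frac{234}{\left(\frac{1}{-34 + 16} - 67\right) - 114} = - \frac{234}{\left(\frac{1}{-18} - 67\right) - 114} = - \frac{234}{\left(- \frac{1}{18} - 67\right) - 114} = - \frac{234}{- \frac{1207}{18} - 114} = - \frac{234}{- \frac{3259}{18}} = \left(-234\right) \left(- \frac{18}{3259}\right) = \frac{4212}{3259}$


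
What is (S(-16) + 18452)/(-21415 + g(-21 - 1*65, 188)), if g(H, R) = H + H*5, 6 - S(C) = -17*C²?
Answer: -22810/21931 ≈ -1.0401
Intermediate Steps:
S(C) = 6 + 17*C² (S(C) = 6 - (-17)*C² = 6 + 17*C²)
g(H, R) = 6*H (g(H, R) = H + 5*H = 6*H)
(S(-16) + 18452)/(-21415 + g(-21 - 1*65, 188)) = ((6 + 17*(-16)²) + 18452)/(-21415 + 6*(-21 - 1*65)) = ((6 + 17*256) + 18452)/(-21415 + 6*(-21 - 65)) = ((6 + 4352) + 18452)/(-21415 + 6*(-86)) = (4358 + 18452)/(-21415 - 516) = 22810/(-21931) = 22810*(-1/21931) = -22810/21931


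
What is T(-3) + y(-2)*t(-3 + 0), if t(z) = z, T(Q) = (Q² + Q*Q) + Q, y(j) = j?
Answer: 21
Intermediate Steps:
T(Q) = Q + 2*Q² (T(Q) = (Q² + Q²) + Q = 2*Q² + Q = Q + 2*Q²)
T(-3) + y(-2)*t(-3 + 0) = -3*(1 + 2*(-3)) - 2*(-3 + 0) = -3*(1 - 6) - 2*(-3) = -3*(-5) + 6 = 15 + 6 = 21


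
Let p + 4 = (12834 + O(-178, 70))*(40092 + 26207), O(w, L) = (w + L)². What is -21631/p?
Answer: -21631/1624192898 ≈ -1.3318e-5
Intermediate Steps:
O(w, L) = (L + w)²
p = 1624192898 (p = -4 + (12834 + (70 - 178)²)*(40092 + 26207) = -4 + (12834 + (-108)²)*66299 = -4 + (12834 + 11664)*66299 = -4 + 24498*66299 = -4 + 1624192902 = 1624192898)
-21631/p = -21631/1624192898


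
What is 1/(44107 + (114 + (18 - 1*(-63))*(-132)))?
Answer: 1/33529 ≈ 2.9825e-5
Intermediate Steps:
1/(44107 + (114 + (18 - 1*(-63))*(-132))) = 1/(44107 + (114 + (18 + 63)*(-132))) = 1/(44107 + (114 + 81*(-132))) = 1/(44107 + (114 - 10692)) = 1/(44107 - 10578) = 1/33529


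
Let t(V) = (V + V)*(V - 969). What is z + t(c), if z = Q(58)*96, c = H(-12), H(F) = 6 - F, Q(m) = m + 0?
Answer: -28668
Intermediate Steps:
Q(m) = m
c = 18 (c = 6 - 1*(-12) = 6 + 12 = 18)
z = 5568 (z = 58*96 = 5568)
t(V) = 2*V*(-969 + V) (t(V) = (2*V)*(-969 + V) = 2*V*(-969 + V))
z + t(c) = 5568 + 2*18*(-969 + 18) = 5568 + 2*18*(-951) = 5568 - 34236 = -28668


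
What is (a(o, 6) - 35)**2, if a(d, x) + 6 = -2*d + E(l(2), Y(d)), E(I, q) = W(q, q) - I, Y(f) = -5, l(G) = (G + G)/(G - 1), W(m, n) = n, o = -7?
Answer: 1296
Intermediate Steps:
l(G) = 2*G/(-1 + G) (l(G) = (2*G)/(-1 + G) = 2*G/(-1 + G))
E(I, q) = q - I
a(d, x) = -15 - 2*d (a(d, x) = -6 + (-2*d + (-5 - 2*2/(-1 + 2))) = -6 + (-2*d + (-5 - 2*2/1)) = -6 + (-2*d + (-5 - 2*2)) = -6 + (-2*d + (-5 - 1*4)) = -6 + (-2*d + (-5 - 4)) = -6 + (-2*d - 9) = -6 + (-9 - 2*d) = -15 - 2*d)
(a(o, 6) - 35)**2 = ((-15 - 2*(-7)) - 35)**2 = ((-15 + 14) - 35)**2 = (-1 - 35)**2 = (-36)**2 = 1296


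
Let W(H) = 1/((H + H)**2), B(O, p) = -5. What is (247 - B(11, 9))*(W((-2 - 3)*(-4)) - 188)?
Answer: -18950337/400 ≈ -47376.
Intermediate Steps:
W(H) = 1/(4*H**2) (W(H) = 1/((2*H)**2) = 1/(4*H**2))
(247 - B(11, 9))*(W((-2 - 3)*(-4)) - 188) = (247 - 1*(-5))*(1/(4*((-2 - 3)*(-4))**2) - 188) = (247 + 5)*(1/(4*(-5*(-4))**2) - 188) = 252*((1/4)/20**2 - 188) = 252*((1/4)*(1/400) - 188) = 252*(1/1600 - 188) = 252*(-300799/1600) = -18950337/400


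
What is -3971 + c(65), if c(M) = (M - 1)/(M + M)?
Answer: -258083/65 ≈ -3970.5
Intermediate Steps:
c(M) = (-1 + M)/(2*M) (c(M) = (-1 + M)/((2*M)) = (-1 + M)*(1/(2*M)) = (-1 + M)/(2*M))
-3971 + c(65) = -3971 + (½)*(-1 + 65)/65 = -3971 + (½)*(1/65)*64 = -3971 + 32/65 = -258083/65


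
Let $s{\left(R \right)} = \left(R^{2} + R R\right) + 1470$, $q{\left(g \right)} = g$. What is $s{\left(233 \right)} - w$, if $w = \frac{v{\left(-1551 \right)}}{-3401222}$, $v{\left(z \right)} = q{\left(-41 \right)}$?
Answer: $\frac{374297678615}{3401222} \approx 1.1005 \cdot 10^{5}$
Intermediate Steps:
$v{\left(z \right)} = -41$
$s{\left(R \right)} = 1470 + 2 R^{2}$ ($s{\left(R \right)} = \left(R^{2} + R^{2}\right) + 1470 = 2 R^{2} + 1470 = 1470 + 2 R^{2}$)
$w = \frac{41}{3401222}$ ($w = - \frac{41}{-3401222} = \left(-41\right) \left(- \frac{1}{3401222}\right) = \frac{41}{3401222} \approx 1.2054 \cdot 10^{-5}$)
$s{\left(233 \right)} - w = \left(1470 + 2 \cdot 233^{2}\right) - \frac{41}{3401222} = \left(1470 + 2 \cdot 54289\right) - \frac{41}{3401222} = \left(1470 + 108578\right) - \frac{41}{3401222} = 110048 - \frac{41}{3401222} = \frac{374297678615}{3401222}$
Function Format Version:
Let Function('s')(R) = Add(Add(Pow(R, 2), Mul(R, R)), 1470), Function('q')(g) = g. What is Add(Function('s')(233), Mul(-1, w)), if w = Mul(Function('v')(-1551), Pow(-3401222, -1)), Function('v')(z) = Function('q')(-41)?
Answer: Rational(374297678615, 3401222) ≈ 1.1005e+5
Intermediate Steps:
Function('v')(z) = -41
Function('s')(R) = Add(1470, Mul(2, Pow(R, 2))) (Function('s')(R) = Add(Add(Pow(R, 2), Pow(R, 2)), 1470) = Add(Mul(2, Pow(R, 2)), 1470) = Add(1470, Mul(2, Pow(R, 2))))
w = Rational(41, 3401222) (w = Mul(-41, Pow(-3401222, -1)) = Mul(-41, Rational(-1, 3401222)) = Rational(41, 3401222) ≈ 1.2054e-5)
Add(Function('s')(233), Mul(-1, w)) = Add(Add(1470, Mul(2, Pow(233, 2))), Mul(-1, Rational(41, 3401222))) = Add(Add(1470, Mul(2, 54289)), Rational(-41, 3401222)) = Add(Add(1470, 108578), Rational(-41, 3401222)) = Add(110048, Rational(-41, 3401222)) = Rational(374297678615, 3401222)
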